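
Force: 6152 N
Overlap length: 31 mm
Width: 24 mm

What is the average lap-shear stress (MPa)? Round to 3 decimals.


Average shear stress = F / (overlap * width)
= 6152 / (31 * 24)
= 8.269 MPa

8.269


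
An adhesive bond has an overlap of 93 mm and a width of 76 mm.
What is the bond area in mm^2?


Bond area = overlap * width
= 93 * 76
= 7068 mm^2

7068


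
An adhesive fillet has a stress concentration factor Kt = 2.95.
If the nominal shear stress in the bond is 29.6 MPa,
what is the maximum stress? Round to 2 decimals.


Max stress = 29.6 * 2.95 = 87.32 MPa

87.32


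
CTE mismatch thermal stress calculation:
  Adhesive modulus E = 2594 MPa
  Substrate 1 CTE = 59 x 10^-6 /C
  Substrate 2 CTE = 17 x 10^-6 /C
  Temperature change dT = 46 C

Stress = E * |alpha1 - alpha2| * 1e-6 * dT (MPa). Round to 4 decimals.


delta_alpha = |59 - 17| = 42 x 10^-6/C
Stress = 2594 * 42e-6 * 46
= 5.0116 MPa

5.0116


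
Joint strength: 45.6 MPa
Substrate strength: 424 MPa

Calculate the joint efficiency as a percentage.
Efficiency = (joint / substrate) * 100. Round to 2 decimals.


Efficiency = (45.6 / 424) * 100 = 10.75%

10.75


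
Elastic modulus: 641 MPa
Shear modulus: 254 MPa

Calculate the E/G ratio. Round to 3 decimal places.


E / G = 641 / 254 = 2.524

2.524


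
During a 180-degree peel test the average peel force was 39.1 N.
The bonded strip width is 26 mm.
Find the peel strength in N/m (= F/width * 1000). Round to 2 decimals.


Peel strength = F/width * 1000
= 39.1 / 26 * 1000
= 1503.85 N/m

1503.85


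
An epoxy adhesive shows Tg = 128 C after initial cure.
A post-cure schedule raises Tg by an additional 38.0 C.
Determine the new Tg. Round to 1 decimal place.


New Tg = 128 + 38.0
= 166.0 C

166.0


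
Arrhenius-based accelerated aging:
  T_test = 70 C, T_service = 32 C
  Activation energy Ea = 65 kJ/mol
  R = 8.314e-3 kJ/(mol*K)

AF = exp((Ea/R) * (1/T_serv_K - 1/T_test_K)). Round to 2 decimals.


T_test_K = 343.15, T_serv_K = 305.15
AF = exp((65/8.314e-3) * (1/305.15 - 1/343.15))
= 17.07

17.07


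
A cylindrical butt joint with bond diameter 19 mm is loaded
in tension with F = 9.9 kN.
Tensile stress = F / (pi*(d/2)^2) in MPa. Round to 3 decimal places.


Area = pi * (19/2)^2 = 283.5287 mm^2
Stress = 9.9*1000 / 283.5287
= 34.917 MPa

34.917


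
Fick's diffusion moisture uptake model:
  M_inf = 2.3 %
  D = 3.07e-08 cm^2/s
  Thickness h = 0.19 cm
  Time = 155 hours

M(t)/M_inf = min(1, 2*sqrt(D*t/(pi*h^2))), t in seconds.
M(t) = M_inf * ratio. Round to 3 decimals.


t_sec = 155 * 3600 = 558000
ratio = 2*sqrt(3.07e-08*558000/(pi*0.19^2))
= min(1, 0.777298)
= 0.777298
M(t) = 2.3 * 0.777298 = 1.788 %

1.788


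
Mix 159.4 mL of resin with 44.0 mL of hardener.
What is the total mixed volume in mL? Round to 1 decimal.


Total = 159.4 + 44.0 = 203.4 mL

203.4


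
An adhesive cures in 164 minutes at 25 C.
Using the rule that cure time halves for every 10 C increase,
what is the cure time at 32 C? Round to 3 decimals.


Factor = 2^((32 - 25) / 10) = 1.6245
Cure time = 164 / 1.6245
= 100.954 minutes

100.954


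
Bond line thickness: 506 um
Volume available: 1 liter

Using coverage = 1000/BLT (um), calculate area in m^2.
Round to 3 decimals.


1 L = 1e6 mm^3, thickness = 506 um = 0.506 mm
Area = 1e6 / 0.506 mm^2 = (1e6 / 0.506) / 1e6 m^2 = 1000 / 506 m^2
= 1.976 m^2

1.976


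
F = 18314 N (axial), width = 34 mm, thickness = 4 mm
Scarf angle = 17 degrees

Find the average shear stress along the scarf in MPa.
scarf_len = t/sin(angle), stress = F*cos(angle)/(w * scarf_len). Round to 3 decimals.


scarf_len = 4/sin(17 deg) = 13.6812
cos(17 deg) = 0.956305
stress = 18314*0.956305/(34*13.6812) = 37.651 MPa

37.651


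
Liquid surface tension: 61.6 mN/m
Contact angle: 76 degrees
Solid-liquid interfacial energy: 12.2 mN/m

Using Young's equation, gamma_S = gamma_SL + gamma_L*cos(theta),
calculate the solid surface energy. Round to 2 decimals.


gamma_S = 12.2 + 61.6 * cos(76)
= 27.10 mN/m

27.10


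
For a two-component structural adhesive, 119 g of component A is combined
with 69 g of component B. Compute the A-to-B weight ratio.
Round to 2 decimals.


Weight ratio A:B = 119 / 69
= 1.72

1.72


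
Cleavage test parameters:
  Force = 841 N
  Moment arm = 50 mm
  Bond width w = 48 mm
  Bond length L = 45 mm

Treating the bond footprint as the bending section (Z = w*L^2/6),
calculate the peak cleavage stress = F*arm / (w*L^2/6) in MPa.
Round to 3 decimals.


M = 841 * 50 = 42050 N*mm
Z = 48 * 45^2 / 6 = 97200 / 6 mm^3
sigma = M / Z = 6 * 42050 / 97200 = 252300 / 97200
= 2.596 MPa

2.596


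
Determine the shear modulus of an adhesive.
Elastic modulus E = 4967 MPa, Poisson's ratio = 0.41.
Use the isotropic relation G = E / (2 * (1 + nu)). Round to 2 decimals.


G = 4967 / (2*(1+0.41)) = 4967 / 2.82
= 1761.35 MPa

1761.35


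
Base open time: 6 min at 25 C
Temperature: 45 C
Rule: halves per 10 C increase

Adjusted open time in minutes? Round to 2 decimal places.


Acceleration = 2^((45-25)/10) = 4.0000
Open time = 6 / 4.0000 = 1.50 min

1.50


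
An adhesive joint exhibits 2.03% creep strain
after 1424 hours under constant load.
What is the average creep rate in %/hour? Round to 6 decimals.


Creep rate = strain / time
= 2.03 / 1424
= 0.001426 %/h

0.001426


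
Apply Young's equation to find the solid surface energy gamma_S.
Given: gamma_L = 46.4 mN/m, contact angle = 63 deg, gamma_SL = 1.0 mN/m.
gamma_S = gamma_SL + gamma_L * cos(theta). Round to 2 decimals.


theta_rad = 63 * pi/180 = 1.099557
gamma_S = 1.0 + 46.4 * cos(1.099557)
= 22.07 mN/m

22.07


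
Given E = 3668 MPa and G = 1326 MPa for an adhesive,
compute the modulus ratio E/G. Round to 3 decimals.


E/G ratio = 3668 / 1326 = 2.766

2.766


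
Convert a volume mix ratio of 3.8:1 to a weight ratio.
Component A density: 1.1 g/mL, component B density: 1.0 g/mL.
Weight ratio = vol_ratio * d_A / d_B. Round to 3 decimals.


= 3.8 * 1.1 / 1.0 = 4.180

4.180


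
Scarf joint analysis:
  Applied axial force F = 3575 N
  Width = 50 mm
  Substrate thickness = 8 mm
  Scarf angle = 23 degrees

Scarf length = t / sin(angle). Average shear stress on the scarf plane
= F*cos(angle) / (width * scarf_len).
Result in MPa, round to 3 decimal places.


Scarf length = 8 / sin(23 deg) = 20.4744 mm
cos(23 deg) = 0.920505
Shear = 3575 * 0.920505 / (50 * 20.4744)
= 3.215 MPa

3.215


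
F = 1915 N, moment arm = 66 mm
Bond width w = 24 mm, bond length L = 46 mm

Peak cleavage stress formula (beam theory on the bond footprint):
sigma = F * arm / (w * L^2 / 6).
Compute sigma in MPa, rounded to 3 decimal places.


sigma = (1915 * 66) / (24 * 2116 / 6)
= 126390 * 6 / 50784
= 758340 / 50784
= 14.933 MPa

14.933


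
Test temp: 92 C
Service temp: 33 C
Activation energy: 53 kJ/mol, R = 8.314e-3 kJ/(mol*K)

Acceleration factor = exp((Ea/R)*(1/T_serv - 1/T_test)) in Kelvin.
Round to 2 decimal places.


AF = exp((53/0.008314)*(1/306.15 - 1/365.15))
= 28.92

28.92


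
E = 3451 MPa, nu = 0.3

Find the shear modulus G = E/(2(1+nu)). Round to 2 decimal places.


G = 3451 / (2 * 1.30)
= 1327.31 MPa

1327.31


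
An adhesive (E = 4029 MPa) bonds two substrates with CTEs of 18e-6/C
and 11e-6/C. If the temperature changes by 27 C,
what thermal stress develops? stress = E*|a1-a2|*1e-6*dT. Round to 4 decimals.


Stress = 4029 * |18 - 11| * 1e-6 * 27
= 0.7615 MPa

0.7615


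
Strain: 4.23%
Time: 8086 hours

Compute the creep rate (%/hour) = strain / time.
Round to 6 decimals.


Creep rate = 4.23 / 8086
= 0.000523 %/h

0.000523


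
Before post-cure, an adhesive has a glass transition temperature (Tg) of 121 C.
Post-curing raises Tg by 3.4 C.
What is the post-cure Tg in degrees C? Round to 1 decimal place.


Tg_post = Tg_base + delta_Tg
= 121 + 3.4
= 124.4 C

124.4


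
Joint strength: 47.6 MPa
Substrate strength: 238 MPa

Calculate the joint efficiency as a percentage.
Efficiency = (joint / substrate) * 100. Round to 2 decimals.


Efficiency = (47.6 / 238) * 100 = 20.00%

20.00


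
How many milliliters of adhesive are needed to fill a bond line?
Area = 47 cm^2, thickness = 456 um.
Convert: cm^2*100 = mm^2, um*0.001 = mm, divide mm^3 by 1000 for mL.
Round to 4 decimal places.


= (47 * 100) * (456 * 0.001) / 1000
= 2.1432 mL

2.1432


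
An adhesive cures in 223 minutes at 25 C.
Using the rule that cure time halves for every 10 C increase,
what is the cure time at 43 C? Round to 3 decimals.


Factor = 2^((43 - 25) / 10) = 3.4822
Cure time = 223 / 3.4822
= 64.040 minutes

64.040


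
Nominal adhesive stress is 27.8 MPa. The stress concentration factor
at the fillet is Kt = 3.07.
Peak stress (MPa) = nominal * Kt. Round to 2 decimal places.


Peak = 27.8 * 3.07 = 85.35 MPa

85.35


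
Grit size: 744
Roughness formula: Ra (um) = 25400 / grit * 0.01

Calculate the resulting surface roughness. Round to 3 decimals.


Ra = 25400 / 744 * 0.01
= 0.341 um

0.341


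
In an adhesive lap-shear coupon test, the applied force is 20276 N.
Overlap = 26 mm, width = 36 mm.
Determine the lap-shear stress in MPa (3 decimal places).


stress = F / (overlap * width)
= 20276 / (26 * 36)
= 21.662 MPa

21.662


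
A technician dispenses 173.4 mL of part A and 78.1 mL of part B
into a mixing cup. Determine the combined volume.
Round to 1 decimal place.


Combined volume = 173.4 + 78.1
= 251.5 mL

251.5


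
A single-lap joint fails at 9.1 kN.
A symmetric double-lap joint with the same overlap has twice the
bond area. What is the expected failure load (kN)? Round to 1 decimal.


Double-lap load = 2 * 9.1 = 18.2 kN

18.2


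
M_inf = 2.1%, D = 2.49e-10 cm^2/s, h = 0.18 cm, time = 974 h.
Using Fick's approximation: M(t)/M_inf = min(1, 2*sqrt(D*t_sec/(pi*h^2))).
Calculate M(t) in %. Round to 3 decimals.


t = 3506400 s
ratio = min(1, 2*sqrt(2.49e-10*3506400/(pi*0.0324)))
= 0.185231
M(t) = 2.1 * 0.185231 = 0.389%

0.389


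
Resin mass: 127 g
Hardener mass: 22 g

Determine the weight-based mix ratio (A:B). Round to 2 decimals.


Ratio = 127 / 22 = 5.77

5.77


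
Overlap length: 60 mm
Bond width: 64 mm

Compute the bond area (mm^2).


Bond area = 60 * 64 = 3840 mm^2

3840


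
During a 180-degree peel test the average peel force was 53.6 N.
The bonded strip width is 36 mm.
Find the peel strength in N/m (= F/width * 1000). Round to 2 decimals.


Peel strength = F/width * 1000
= 53.6 / 36 * 1000
= 1488.89 N/m

1488.89


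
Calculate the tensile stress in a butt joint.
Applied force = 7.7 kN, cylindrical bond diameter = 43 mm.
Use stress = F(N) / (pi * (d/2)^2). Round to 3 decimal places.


A = pi * 21.5^2 = 1452.2012 mm^2
sigma = 7700.0 / 1452.2012 = 5.302 MPa

5.302


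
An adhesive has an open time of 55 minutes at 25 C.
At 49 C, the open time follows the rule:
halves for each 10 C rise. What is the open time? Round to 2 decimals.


Factor = 2^((49-25)/10) = 5.2780
Open time = 55 / 5.2780 = 10.42 min

10.42


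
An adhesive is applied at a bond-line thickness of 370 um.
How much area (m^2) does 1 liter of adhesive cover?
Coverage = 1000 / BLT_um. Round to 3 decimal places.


Coverage = 1000 / 370 = 2.703 m^2

2.703


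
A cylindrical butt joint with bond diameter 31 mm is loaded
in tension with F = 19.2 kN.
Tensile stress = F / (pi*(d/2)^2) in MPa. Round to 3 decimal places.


Area = pi * (31/2)^2 = 754.7676 mm^2
Stress = 19.2*1000 / 754.7676
= 25.438 MPa

25.438


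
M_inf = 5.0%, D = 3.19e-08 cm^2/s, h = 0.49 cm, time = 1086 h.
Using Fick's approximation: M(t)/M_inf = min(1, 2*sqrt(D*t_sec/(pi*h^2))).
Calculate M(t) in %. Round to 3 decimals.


t = 3909600 s
ratio = min(1, 2*sqrt(3.19e-08*3909600/(pi*0.2401)))
= 0.813243
M(t) = 5.0 * 0.813243 = 4.066%

4.066


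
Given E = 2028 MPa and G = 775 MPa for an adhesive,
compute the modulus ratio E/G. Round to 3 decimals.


E/G ratio = 2028 / 775 = 2.617

2.617


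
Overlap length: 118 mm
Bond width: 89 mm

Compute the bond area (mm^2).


Bond area = 118 * 89 = 10502 mm^2

10502


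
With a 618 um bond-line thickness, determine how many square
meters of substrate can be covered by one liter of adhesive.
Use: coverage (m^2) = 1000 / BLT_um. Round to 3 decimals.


Coverage = 1000 / 618 = 1.618 m^2

1.618


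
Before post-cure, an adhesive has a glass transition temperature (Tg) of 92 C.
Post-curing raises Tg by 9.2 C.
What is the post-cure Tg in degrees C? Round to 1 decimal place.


Tg_post = Tg_base + delta_Tg
= 92 + 9.2
= 101.2 C

101.2


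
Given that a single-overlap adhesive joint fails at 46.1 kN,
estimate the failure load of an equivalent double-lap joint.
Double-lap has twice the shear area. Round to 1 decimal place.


Double-lap factor = 2
Expected load = 46.1 * 2 = 92.2 kN

92.2


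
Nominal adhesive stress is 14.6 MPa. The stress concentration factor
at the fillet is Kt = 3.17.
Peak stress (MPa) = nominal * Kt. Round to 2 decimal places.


Peak = 14.6 * 3.17 = 46.28 MPa

46.28


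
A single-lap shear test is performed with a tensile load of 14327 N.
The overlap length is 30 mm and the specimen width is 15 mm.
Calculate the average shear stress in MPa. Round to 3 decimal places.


Shear stress = F / (overlap * width)
= 14327 / (30 * 15)
= 14327 / 450
= 31.838 MPa

31.838


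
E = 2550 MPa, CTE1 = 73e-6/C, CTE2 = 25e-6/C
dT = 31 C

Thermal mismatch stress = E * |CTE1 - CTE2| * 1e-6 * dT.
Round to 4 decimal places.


= 2550 * 48e-6 * 31
= 3.7944 MPa

3.7944


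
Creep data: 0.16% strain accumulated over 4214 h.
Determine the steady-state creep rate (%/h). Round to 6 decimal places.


Rate = 0.16 / 4214 = 0.000038 %/h

0.000038


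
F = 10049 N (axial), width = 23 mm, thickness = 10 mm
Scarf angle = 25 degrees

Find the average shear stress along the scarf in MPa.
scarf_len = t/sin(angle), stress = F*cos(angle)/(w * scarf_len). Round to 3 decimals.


scarf_len = 10/sin(25 deg) = 23.6620
cos(25 deg) = 0.906308
stress = 10049*0.906308/(23*23.6620) = 16.735 MPa

16.735


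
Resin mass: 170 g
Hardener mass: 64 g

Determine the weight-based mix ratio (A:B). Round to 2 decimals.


Ratio = 170 / 64 = 2.66

2.66


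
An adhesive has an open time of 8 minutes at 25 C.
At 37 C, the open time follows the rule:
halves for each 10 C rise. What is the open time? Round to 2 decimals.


Factor = 2^((37-25)/10) = 2.2974
Open time = 8 / 2.2974 = 3.48 min

3.48


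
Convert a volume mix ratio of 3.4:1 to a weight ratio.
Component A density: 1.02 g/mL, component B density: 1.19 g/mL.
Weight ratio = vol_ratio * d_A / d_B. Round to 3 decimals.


= 3.4 * 1.02 / 1.19 = 2.914

2.914


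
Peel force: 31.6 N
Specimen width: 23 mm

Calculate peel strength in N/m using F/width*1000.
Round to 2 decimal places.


Peel strength = 31.6 / 23 * 1000 = 1373.91 N/m

1373.91


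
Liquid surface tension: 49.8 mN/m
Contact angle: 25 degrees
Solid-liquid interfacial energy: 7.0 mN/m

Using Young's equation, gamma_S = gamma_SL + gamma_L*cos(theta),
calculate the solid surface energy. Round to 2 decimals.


gamma_S = 7.0 + 49.8 * cos(25)
= 52.13 mN/m

52.13


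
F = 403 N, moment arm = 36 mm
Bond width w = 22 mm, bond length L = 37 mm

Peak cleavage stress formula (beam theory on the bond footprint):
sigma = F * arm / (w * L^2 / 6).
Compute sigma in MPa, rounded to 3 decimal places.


sigma = (403 * 36) / (22 * 1369 / 6)
= 14508 * 6 / 30118
= 87048 / 30118
= 2.890 MPa

2.890


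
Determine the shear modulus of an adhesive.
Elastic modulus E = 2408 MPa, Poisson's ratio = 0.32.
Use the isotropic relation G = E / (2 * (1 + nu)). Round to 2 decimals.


G = 2408 / (2*(1+0.32)) = 2408 / 2.64
= 912.12 MPa

912.12


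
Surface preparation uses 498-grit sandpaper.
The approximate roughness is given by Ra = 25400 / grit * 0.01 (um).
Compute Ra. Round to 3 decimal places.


Ra = 25400 / 498 * 0.01
= 254 / 498
= 0.510 um

0.510


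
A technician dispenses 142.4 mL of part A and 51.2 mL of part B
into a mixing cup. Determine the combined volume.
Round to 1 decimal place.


Combined volume = 142.4 + 51.2
= 193.6 mL

193.6


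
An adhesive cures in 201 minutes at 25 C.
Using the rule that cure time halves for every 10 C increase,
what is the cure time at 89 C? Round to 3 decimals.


Factor = 2^((89 - 25) / 10) = 84.4485
Cure time = 201 / 84.4485
= 2.380 minutes

2.380


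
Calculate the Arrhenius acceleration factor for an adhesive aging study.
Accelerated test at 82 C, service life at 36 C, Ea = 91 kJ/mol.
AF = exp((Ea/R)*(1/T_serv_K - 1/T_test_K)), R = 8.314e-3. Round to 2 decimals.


T_test = 355.15 K, T_serv = 309.15 K
Ea/R = 91 / 0.008314 = 10945.39
AF = exp(10945.39 * (1/309.15 - 1/355.15))
= 98.07

98.07


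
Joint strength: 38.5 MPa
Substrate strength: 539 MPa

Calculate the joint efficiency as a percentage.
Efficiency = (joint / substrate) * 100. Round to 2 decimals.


Efficiency = (38.5 / 539) * 100 = 7.14%

7.14


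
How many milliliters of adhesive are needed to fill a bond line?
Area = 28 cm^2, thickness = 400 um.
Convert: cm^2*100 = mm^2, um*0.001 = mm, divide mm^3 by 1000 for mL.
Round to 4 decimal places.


= (28 * 100) * (400 * 0.001) / 1000
= 1.1200 mL

1.1200


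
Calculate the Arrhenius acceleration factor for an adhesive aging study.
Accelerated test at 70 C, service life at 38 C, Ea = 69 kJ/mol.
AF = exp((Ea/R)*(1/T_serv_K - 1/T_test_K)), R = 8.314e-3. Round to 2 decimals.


T_test = 343.15 K, T_serv = 311.15 K
Ea/R = 69 / 0.008314 = 8299.25
AF = exp(8299.25 * (1/311.15 - 1/343.15))
= 12.03

12.03


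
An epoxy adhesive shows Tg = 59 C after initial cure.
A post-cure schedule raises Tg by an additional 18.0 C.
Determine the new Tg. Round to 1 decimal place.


New Tg = 59 + 18.0
= 77.0 C

77.0


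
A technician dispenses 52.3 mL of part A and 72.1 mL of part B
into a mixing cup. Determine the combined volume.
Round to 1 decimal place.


Combined volume = 52.3 + 72.1
= 124.4 mL

124.4


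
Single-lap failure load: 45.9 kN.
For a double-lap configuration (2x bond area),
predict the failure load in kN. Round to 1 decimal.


Failure load = 45.9 * 2 = 91.8 kN

91.8


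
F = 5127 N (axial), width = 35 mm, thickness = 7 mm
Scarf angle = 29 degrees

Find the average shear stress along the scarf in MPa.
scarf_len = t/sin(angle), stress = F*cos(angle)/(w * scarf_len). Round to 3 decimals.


scarf_len = 7/sin(29 deg) = 14.4387
cos(29 deg) = 0.874620
stress = 5127*0.874620/(35*14.4387) = 8.873 MPa

8.873


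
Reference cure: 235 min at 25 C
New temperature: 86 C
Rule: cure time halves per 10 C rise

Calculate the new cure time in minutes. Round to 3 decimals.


factor = 2^((86-25)/10) = 68.5935
t_new = 235 / 68.5935 = 3.426 min

3.426


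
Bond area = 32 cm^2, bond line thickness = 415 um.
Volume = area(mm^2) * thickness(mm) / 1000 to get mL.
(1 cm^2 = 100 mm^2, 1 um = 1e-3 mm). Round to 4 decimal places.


area_mm2 = 32 * 100 = 3200
blt_mm = 415 * 1e-3 = 0.415
vol_mm3 = 3200 * 0.415 = 1328.0
vol_mL = 1328.0 / 1000 = 1.3280 mL

1.3280


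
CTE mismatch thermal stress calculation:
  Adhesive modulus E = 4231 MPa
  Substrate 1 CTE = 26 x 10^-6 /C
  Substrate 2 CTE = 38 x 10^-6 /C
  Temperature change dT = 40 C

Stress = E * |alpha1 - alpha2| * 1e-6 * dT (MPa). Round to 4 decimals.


delta_alpha = |26 - 38| = 12 x 10^-6/C
Stress = 4231 * 12e-6 * 40
= 2.0309 MPa

2.0309


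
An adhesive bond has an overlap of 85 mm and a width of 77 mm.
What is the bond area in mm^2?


Bond area = overlap * width
= 85 * 77
= 6545 mm^2

6545


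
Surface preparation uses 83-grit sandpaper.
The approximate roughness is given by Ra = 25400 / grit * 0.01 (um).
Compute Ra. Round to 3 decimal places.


Ra = 25400 / 83 * 0.01
= 254 / 83
= 3.060 um

3.060


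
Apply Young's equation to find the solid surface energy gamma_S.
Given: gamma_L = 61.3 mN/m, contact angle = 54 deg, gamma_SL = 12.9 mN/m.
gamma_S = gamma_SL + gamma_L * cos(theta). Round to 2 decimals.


theta_rad = 54 * pi/180 = 0.942478
gamma_S = 12.9 + 61.3 * cos(0.942478)
= 48.93 mN/m

48.93


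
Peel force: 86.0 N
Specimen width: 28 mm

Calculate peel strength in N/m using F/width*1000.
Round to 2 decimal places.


Peel strength = 86.0 / 28 * 1000 = 3071.43 N/m

3071.43


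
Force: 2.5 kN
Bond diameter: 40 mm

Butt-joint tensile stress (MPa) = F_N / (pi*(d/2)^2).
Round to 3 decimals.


F_N = 2.5 * 1000 = 2500.0 N
A = pi*(20.0)^2 = 1256.6371 mm^2
stress = 2500.0 / 1256.6371 = 1.989 MPa

1.989


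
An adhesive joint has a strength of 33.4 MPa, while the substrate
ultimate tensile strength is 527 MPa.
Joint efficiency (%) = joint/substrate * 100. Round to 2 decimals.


Efficiency = 33.4 / 527 * 100
= 6.34%

6.34


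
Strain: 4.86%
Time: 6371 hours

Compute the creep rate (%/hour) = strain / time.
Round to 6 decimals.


Creep rate = 4.86 / 6371
= 0.000763 %/h

0.000763


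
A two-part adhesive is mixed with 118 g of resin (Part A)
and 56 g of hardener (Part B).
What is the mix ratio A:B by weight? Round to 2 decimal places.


Mix ratio = mass_A / mass_B
= 118 / 56
= 2.11

2.11


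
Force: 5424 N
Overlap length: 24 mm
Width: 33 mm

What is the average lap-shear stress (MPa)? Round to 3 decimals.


Average shear stress = F / (overlap * width)
= 5424 / (24 * 33)
= 6.848 MPa

6.848


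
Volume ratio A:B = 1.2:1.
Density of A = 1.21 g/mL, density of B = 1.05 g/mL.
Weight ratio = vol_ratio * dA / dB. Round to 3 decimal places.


Wt ratio = 1.2 * 1.21 / 1.05
= 1.383

1.383


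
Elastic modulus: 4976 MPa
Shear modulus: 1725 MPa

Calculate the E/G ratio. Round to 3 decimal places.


E / G = 4976 / 1725 = 2.885

2.885


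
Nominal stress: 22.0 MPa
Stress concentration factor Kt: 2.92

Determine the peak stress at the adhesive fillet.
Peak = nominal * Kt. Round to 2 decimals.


Peak stress = 22.0 * 2.92
= 64.24 MPa

64.24


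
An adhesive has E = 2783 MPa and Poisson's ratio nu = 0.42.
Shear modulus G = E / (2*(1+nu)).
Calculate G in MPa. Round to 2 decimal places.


G = 2783 / (2*(1+0.42))
= 2783 / 2.84
= 979.93 MPa

979.93


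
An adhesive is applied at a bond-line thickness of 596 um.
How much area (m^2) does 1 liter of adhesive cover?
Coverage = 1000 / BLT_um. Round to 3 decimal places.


Coverage = 1000 / 596 = 1.678 m^2

1.678


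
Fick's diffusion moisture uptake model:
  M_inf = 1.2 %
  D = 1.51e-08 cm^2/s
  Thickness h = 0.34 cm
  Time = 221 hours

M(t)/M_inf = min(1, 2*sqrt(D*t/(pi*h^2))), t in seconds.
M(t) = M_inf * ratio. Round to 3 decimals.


t_sec = 221 * 3600 = 795600
ratio = 2*sqrt(1.51e-08*795600/(pi*0.34^2))
= min(1, 0.363758)
= 0.363758
M(t) = 1.2 * 0.363758 = 0.437 %

0.437


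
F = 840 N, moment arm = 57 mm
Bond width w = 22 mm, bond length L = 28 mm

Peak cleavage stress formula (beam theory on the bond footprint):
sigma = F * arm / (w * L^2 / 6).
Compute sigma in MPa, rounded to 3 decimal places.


sigma = (840 * 57) / (22 * 784 / 6)
= 47880 * 6 / 17248
= 287280 / 17248
= 16.656 MPa

16.656


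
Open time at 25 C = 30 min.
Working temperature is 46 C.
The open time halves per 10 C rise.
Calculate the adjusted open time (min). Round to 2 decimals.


factor = 2^((46 - 25) / 10) = 4.2871
ot = 30 / 4.2871 = 7.00 min

7.00


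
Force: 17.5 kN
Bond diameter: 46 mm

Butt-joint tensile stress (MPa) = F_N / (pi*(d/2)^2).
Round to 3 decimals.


F_N = 17.5 * 1000 = 17500.0 N
A = pi*(23.0)^2 = 1661.9025 mm^2
stress = 17500.0 / 1661.9025 = 10.530 MPa

10.530


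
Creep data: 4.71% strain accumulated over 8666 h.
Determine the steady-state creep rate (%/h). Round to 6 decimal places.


Rate = 4.71 / 8666 = 0.000544 %/h

0.000544


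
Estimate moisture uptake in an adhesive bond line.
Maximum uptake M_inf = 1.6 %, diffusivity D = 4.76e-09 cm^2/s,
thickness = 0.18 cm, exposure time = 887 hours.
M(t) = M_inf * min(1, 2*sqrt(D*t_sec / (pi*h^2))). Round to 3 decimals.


Convert time: 887 h = 3193200 s
ratio = min(1, 2*sqrt(4.76e-09*3193200/(pi*0.18^2)))
= 0.772857
M(t) = 1.6 * 0.772857 = 1.237%

1.237


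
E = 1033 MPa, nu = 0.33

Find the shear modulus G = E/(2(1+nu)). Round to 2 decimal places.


G = 1033 / (2 * 1.33)
= 388.35 MPa

388.35


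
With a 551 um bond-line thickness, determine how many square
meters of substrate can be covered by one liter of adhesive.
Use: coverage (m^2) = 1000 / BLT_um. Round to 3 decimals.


Coverage = 1000 / 551 = 1.815 m^2

1.815


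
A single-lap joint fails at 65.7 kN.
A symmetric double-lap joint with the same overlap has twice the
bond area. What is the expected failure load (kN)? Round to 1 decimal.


Double-lap load = 2 * 65.7 = 131.4 kN

131.4


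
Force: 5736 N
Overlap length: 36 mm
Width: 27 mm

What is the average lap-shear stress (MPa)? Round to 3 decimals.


Average shear stress = F / (overlap * width)
= 5736 / (36 * 27)
= 5.901 MPa

5.901


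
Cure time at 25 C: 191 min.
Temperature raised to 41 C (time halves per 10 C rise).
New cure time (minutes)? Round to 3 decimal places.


Acceleration factor = 2^(16/10) = 3.0314
New time = 191 / 3.0314 = 63.007 min

63.007


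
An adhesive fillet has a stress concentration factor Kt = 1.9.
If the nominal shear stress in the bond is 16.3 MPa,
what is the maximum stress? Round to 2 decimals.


Max stress = 16.3 * 1.9 = 30.97 MPa

30.97


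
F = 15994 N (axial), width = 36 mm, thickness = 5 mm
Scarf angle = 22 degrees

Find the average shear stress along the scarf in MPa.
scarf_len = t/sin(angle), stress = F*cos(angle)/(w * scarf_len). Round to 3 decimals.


scarf_len = 5/sin(22 deg) = 13.3473
cos(22 deg) = 0.927184
stress = 15994*0.927184/(36*13.3473) = 30.862 MPa

30.862


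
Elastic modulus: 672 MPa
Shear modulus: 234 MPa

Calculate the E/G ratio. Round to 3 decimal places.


E / G = 672 / 234 = 2.872

2.872


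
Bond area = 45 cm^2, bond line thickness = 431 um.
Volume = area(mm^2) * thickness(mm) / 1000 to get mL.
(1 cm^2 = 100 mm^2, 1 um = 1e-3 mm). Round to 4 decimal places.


area_mm2 = 45 * 100 = 4500
blt_mm = 431 * 1e-3 = 0.431
vol_mm3 = 4500 * 0.431 = 1939.5
vol_mL = 1939.5 / 1000 = 1.9395 mL

1.9395


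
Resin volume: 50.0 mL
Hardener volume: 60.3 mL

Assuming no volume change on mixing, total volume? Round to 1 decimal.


V_total = 50.0 + 60.3 = 110.3 mL

110.3


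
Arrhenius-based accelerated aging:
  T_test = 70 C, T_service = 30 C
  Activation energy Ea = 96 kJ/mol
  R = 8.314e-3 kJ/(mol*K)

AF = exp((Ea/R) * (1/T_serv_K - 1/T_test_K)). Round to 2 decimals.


T_test_K = 343.15, T_serv_K = 303.15
AF = exp((96/8.314e-3) * (1/303.15 - 1/343.15))
= 84.77

84.77


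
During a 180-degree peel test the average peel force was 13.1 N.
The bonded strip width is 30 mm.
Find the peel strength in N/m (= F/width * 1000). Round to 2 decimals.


Peel strength = F/width * 1000
= 13.1 / 30 * 1000
= 436.67 N/m

436.67


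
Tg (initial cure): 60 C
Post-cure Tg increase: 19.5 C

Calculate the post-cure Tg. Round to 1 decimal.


Post-cure Tg = 60 + 19.5 = 79.5 C

79.5


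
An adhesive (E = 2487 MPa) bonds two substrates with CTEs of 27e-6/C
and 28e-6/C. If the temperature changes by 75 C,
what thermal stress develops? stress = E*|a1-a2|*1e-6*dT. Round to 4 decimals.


Stress = 2487 * |27 - 28| * 1e-6 * 75
= 0.1865 MPa

0.1865


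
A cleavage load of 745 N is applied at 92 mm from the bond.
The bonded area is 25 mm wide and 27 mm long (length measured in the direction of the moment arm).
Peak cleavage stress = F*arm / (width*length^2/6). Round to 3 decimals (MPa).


Moment = 745 * 92 = 68540 N*mm
Section modulus = 25 * 729 / 6 = 18225 / 6 mm^3
Stress = 68540 / (18225 / 6) = 411240 / 18225
= 22.565 MPa

22.565


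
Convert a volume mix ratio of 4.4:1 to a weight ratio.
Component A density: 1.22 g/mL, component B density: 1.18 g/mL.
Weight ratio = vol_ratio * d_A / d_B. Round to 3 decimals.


= 4.4 * 1.22 / 1.18 = 4.549

4.549


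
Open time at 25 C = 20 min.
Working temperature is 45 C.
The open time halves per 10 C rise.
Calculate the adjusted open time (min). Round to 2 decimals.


factor = 2^((45 - 25) / 10) = 4.0000
ot = 20 / 4.0000 = 5.00 min

5.00


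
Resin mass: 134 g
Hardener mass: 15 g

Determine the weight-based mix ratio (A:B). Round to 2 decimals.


Ratio = 134 / 15 = 8.93

8.93


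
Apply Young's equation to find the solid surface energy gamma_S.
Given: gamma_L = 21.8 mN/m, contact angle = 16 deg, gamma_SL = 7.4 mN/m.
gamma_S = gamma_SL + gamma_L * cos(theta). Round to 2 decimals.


theta_rad = 16 * pi/180 = 0.279253
gamma_S = 7.4 + 21.8 * cos(0.279253)
= 28.36 mN/m

28.36


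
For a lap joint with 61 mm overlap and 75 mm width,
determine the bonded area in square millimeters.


Area = 61 * 75 = 4575 mm^2

4575


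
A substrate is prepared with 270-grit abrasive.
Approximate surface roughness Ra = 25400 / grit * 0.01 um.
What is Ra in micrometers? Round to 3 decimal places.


Ra = 25400 / 270 * 0.01 = 0.941 um

0.941


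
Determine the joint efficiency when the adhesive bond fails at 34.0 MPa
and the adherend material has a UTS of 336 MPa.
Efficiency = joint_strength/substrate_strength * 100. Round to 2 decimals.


Joint efficiency = 34.0 / 336 * 100
= 10.12%

10.12


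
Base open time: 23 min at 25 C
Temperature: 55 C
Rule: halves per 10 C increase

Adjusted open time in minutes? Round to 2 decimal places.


Acceleration = 2^((55-25)/10) = 8.0000
Open time = 23 / 8.0000 = 2.88 min

2.88


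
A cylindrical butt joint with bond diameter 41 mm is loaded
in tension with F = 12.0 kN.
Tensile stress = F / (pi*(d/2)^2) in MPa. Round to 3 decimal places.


Area = pi * (41/2)^2 = 1320.2543 mm^2
Stress = 12.0*1000 / 1320.2543
= 9.089 MPa

9.089


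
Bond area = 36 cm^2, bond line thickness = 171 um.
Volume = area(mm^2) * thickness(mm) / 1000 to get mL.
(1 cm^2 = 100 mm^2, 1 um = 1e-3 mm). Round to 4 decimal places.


area_mm2 = 36 * 100 = 3600
blt_mm = 171 * 1e-3 = 0.171
vol_mm3 = 3600 * 0.171 = 615.6
vol_mL = 615.6 / 1000 = 0.6156 mL

0.6156


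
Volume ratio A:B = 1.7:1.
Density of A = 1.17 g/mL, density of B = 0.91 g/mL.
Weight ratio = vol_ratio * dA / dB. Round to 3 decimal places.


Wt ratio = 1.7 * 1.17 / 0.91
= 2.186

2.186


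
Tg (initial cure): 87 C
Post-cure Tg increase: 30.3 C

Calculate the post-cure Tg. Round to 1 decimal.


Post-cure Tg = 87 + 30.3 = 117.3 C

117.3


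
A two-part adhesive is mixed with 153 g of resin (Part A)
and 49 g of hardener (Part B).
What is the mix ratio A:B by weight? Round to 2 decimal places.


Mix ratio = mass_A / mass_B
= 153 / 49
= 3.12

3.12


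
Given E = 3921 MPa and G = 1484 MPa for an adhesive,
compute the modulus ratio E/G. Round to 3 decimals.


E/G ratio = 3921 / 1484 = 2.642

2.642


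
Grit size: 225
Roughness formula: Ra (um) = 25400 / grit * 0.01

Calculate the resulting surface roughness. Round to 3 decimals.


Ra = 25400 / 225 * 0.01
= 1.129 um

1.129


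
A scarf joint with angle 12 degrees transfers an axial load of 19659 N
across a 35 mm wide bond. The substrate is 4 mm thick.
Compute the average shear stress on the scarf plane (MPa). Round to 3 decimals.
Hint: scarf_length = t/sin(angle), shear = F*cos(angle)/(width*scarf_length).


scarf_length = 4 / sin(12 deg) = 19.2389 mm
cos(12 deg) = 0.978148
shear stress = 19659 * 0.978148 / (35 * 19.2389)
= 28.557 MPa

28.557


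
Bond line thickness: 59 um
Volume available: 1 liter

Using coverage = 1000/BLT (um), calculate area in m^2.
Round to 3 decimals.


1 L = 1e6 mm^3, thickness = 59 um = 0.059 mm
Area = 1e6 / 0.059 mm^2 = (1e6 / 0.059) / 1e6 m^2 = 1000 / 59 m^2
= 16.949 m^2

16.949


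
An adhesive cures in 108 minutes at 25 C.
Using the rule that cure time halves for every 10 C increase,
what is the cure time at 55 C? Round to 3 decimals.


Factor = 2^((55 - 25) / 10) = 8.0000
Cure time = 108 / 8.0000
= 13.500 minutes

13.500


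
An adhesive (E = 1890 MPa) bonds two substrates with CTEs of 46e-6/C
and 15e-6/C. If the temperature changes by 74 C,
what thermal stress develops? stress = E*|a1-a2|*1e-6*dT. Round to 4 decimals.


Stress = 1890 * |46 - 15| * 1e-6 * 74
= 4.3357 MPa

4.3357


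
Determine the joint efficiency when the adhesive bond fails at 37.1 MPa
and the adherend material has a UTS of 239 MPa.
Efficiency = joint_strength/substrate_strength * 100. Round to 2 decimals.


Joint efficiency = 37.1 / 239 * 100
= 15.52%

15.52


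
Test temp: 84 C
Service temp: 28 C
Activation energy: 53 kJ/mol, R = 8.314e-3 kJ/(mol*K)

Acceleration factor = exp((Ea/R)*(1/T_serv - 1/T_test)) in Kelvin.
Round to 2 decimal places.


AF = exp((53/0.008314)*(1/301.15 - 1/357.15))
= 27.64

27.64


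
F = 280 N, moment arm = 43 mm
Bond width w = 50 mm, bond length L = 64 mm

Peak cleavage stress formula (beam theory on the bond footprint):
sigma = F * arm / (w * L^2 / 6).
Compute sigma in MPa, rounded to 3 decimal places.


sigma = (280 * 43) / (50 * 4096 / 6)
= 12040 * 6 / 204800
= 72240 / 204800
= 0.353 MPa

0.353


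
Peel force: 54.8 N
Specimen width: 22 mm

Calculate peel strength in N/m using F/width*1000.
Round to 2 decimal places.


Peel strength = 54.8 / 22 * 1000 = 2490.91 N/m

2490.91


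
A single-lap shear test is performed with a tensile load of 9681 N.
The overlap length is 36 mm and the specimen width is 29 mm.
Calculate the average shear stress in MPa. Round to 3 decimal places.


Shear stress = F / (overlap * width)
= 9681 / (36 * 29)
= 9681 / 1044
= 9.273 MPa

9.273


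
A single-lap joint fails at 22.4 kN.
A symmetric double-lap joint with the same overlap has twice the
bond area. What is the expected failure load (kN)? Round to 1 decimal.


Double-lap load = 2 * 22.4 = 44.8 kN

44.8


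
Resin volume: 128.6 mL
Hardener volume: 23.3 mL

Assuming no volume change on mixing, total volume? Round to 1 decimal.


V_total = 128.6 + 23.3 = 151.9 mL

151.9


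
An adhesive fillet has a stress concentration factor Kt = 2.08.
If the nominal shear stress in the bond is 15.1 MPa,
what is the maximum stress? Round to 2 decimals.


Max stress = 15.1 * 2.08 = 31.41 MPa

31.41


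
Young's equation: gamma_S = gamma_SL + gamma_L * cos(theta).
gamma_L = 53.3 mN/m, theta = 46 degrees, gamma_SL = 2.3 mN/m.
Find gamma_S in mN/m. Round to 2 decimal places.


cos(46 deg) = 0.694658
gamma_S = 2.3 + 53.3 * 0.694658
= 39.33 mN/m

39.33


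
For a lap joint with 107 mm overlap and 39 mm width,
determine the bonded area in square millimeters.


Area = 107 * 39 = 4173 mm^2

4173


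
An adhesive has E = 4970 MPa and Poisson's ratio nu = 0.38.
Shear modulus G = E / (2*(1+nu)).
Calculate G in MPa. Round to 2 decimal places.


G = 4970 / (2*(1+0.38))
= 4970 / 2.76
= 1800.72 MPa

1800.72


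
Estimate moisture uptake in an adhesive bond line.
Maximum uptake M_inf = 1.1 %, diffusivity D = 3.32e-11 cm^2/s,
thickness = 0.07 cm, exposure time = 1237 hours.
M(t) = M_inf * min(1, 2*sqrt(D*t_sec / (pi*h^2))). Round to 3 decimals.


Convert time: 1237 h = 4453200 s
ratio = min(1, 2*sqrt(3.32e-11*4453200/(pi*0.07^2)))
= 0.196003
M(t) = 1.1 * 0.196003 = 0.216%

0.216


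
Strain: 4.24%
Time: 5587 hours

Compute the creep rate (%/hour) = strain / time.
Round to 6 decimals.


Creep rate = 4.24 / 5587
= 0.000759 %/h

0.000759


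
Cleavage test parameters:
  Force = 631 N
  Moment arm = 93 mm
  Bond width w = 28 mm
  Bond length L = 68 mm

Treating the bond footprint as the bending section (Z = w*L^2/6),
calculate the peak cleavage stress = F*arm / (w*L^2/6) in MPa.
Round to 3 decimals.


M = 631 * 93 = 58683 N*mm
Z = 28 * 68^2 / 6 = 129472 / 6 mm^3
sigma = M / Z = 6 * 58683 / 129472 = 352098 / 129472
= 2.719 MPa

2.719


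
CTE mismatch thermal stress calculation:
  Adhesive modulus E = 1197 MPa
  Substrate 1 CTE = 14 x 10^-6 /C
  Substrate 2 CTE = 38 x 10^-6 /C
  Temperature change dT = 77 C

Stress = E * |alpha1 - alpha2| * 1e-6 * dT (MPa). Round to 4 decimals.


delta_alpha = |14 - 38| = 24 x 10^-6/C
Stress = 1197 * 24e-6 * 77
= 2.2121 MPa

2.2121


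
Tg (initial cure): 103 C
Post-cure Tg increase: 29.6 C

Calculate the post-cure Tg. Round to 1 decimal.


Post-cure Tg = 103 + 29.6 = 132.6 C

132.6


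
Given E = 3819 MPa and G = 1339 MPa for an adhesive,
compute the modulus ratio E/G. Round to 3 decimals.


E/G ratio = 3819 / 1339 = 2.852

2.852


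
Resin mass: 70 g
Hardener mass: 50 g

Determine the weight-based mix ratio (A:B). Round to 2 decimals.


Ratio = 70 / 50 = 1.40

1.40


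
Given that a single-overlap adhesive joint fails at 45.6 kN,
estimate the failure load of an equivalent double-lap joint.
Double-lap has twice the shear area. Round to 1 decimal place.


Double-lap factor = 2
Expected load = 45.6 * 2 = 91.2 kN

91.2


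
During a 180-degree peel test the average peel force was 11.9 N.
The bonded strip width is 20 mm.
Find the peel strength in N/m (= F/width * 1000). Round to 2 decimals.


Peel strength = F/width * 1000
= 11.9 / 20 * 1000
= 595.00 N/m

595.00


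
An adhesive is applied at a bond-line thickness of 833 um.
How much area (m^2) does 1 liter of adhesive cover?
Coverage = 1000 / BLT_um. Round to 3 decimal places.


Coverage = 1000 / 833 = 1.200 m^2

1.200


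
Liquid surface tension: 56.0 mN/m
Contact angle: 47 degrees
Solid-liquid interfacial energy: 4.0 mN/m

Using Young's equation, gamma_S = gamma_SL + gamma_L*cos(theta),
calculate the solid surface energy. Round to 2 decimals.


gamma_S = 4.0 + 56.0 * cos(47)
= 42.19 mN/m

42.19


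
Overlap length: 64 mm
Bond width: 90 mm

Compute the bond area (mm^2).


Bond area = 64 * 90 = 5760 mm^2

5760


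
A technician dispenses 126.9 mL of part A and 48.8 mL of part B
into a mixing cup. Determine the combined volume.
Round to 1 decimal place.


Combined volume = 126.9 + 48.8
= 175.7 mL

175.7


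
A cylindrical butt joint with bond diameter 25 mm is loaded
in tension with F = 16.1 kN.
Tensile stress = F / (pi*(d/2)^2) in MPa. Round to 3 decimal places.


Area = pi * (25/2)^2 = 490.8739 mm^2
Stress = 16.1*1000 / 490.8739
= 32.799 MPa

32.799


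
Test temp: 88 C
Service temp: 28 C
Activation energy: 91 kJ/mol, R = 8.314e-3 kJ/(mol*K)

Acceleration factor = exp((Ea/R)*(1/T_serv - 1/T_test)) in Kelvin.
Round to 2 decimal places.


AF = exp((91/0.008314)*(1/301.15 - 1/361.15))
= 419.16

419.16


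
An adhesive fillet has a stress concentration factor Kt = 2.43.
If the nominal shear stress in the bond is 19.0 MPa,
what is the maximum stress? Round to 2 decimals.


Max stress = 19.0 * 2.43 = 46.17 MPa

46.17


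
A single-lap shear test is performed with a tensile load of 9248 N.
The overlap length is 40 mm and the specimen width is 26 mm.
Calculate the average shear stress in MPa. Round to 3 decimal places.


Shear stress = F / (overlap * width)
= 9248 / (40 * 26)
= 9248 / 1040
= 8.892 MPa

8.892


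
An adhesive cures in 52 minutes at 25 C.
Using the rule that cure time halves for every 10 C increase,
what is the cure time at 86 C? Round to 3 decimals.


Factor = 2^((86 - 25) / 10) = 68.5935
Cure time = 52 / 68.5935
= 0.758 minutes

0.758


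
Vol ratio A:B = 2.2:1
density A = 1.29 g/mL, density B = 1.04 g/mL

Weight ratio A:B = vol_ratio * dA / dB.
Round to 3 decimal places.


Weight ratio = 2.2 * 1.29 / 1.04
= 2.729

2.729


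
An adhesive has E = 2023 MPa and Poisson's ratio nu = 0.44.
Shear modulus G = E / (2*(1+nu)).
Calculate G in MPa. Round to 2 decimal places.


G = 2023 / (2*(1+0.44))
= 2023 / 2.88
= 702.43 MPa

702.43


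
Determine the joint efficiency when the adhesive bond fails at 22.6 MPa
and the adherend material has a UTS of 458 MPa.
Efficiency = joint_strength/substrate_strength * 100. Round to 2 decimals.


Joint efficiency = 22.6 / 458 * 100
= 4.93%

4.93
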